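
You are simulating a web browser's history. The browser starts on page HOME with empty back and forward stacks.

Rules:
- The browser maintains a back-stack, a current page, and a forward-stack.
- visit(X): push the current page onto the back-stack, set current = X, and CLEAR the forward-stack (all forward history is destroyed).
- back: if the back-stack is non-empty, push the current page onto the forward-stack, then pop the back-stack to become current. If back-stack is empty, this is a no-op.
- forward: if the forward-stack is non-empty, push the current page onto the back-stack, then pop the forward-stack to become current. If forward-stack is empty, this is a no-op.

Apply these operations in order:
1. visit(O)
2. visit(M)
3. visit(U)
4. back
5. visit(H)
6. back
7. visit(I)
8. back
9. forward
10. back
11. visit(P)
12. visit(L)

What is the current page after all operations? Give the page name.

After 1 (visit(O)): cur=O back=1 fwd=0
After 2 (visit(M)): cur=M back=2 fwd=0
After 3 (visit(U)): cur=U back=3 fwd=0
After 4 (back): cur=M back=2 fwd=1
After 5 (visit(H)): cur=H back=3 fwd=0
After 6 (back): cur=M back=2 fwd=1
After 7 (visit(I)): cur=I back=3 fwd=0
After 8 (back): cur=M back=2 fwd=1
After 9 (forward): cur=I back=3 fwd=0
After 10 (back): cur=M back=2 fwd=1
After 11 (visit(P)): cur=P back=3 fwd=0
After 12 (visit(L)): cur=L back=4 fwd=0

Answer: L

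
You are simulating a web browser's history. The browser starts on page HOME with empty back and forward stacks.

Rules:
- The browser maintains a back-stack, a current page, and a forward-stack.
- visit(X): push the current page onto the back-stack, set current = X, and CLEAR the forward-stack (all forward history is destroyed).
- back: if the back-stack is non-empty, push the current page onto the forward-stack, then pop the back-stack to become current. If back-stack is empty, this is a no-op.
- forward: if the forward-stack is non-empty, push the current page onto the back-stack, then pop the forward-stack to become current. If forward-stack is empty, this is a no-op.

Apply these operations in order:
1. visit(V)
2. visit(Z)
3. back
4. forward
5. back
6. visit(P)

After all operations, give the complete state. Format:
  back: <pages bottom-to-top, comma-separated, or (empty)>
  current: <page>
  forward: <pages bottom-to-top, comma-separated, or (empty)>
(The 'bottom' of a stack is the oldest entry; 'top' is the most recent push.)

Answer: back: HOME,V
current: P
forward: (empty)

Derivation:
After 1 (visit(V)): cur=V back=1 fwd=0
After 2 (visit(Z)): cur=Z back=2 fwd=0
After 3 (back): cur=V back=1 fwd=1
After 4 (forward): cur=Z back=2 fwd=0
After 5 (back): cur=V back=1 fwd=1
After 6 (visit(P)): cur=P back=2 fwd=0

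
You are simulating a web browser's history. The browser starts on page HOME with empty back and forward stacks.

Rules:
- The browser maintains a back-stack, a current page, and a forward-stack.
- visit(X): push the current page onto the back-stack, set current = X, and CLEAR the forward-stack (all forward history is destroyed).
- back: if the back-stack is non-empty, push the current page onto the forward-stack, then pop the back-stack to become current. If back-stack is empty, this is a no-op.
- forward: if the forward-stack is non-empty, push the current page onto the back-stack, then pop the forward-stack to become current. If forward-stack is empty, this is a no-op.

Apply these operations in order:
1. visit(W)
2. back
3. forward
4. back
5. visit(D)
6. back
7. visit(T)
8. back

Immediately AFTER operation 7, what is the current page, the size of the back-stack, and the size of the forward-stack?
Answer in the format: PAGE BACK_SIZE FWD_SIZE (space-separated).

After 1 (visit(W)): cur=W back=1 fwd=0
After 2 (back): cur=HOME back=0 fwd=1
After 3 (forward): cur=W back=1 fwd=0
After 4 (back): cur=HOME back=0 fwd=1
After 5 (visit(D)): cur=D back=1 fwd=0
After 6 (back): cur=HOME back=0 fwd=1
After 7 (visit(T)): cur=T back=1 fwd=0

T 1 0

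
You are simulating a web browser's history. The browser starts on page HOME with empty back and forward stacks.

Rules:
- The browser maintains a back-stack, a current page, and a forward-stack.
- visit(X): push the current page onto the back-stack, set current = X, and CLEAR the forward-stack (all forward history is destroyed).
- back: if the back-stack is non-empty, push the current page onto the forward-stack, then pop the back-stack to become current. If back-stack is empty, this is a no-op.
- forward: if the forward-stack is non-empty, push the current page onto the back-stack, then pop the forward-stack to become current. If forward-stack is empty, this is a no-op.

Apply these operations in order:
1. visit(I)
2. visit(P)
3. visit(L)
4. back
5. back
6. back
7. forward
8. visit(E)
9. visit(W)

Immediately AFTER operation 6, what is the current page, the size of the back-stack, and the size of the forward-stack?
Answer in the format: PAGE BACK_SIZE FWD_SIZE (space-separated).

After 1 (visit(I)): cur=I back=1 fwd=0
After 2 (visit(P)): cur=P back=2 fwd=0
After 3 (visit(L)): cur=L back=3 fwd=0
After 4 (back): cur=P back=2 fwd=1
After 5 (back): cur=I back=1 fwd=2
After 6 (back): cur=HOME back=0 fwd=3

HOME 0 3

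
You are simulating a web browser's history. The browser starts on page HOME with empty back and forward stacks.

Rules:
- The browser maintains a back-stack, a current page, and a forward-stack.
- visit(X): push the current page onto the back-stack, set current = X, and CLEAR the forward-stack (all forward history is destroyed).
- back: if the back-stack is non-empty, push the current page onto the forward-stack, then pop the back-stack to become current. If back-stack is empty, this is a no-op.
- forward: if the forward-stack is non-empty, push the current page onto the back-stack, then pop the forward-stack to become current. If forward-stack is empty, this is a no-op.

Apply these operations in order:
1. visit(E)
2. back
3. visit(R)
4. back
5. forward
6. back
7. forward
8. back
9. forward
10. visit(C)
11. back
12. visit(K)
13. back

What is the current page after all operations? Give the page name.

Answer: R

Derivation:
After 1 (visit(E)): cur=E back=1 fwd=0
After 2 (back): cur=HOME back=0 fwd=1
After 3 (visit(R)): cur=R back=1 fwd=0
After 4 (back): cur=HOME back=0 fwd=1
After 5 (forward): cur=R back=1 fwd=0
After 6 (back): cur=HOME back=0 fwd=1
After 7 (forward): cur=R back=1 fwd=0
After 8 (back): cur=HOME back=0 fwd=1
After 9 (forward): cur=R back=1 fwd=0
After 10 (visit(C)): cur=C back=2 fwd=0
After 11 (back): cur=R back=1 fwd=1
After 12 (visit(K)): cur=K back=2 fwd=0
After 13 (back): cur=R back=1 fwd=1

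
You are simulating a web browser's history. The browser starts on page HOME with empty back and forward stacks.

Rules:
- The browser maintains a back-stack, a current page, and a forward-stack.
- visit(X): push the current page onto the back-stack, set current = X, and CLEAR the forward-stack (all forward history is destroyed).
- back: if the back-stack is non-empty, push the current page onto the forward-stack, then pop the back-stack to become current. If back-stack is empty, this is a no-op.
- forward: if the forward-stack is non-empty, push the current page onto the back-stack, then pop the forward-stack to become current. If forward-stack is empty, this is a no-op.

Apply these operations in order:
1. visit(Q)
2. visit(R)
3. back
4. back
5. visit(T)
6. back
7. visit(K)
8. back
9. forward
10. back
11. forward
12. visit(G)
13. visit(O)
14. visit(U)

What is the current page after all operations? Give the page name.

After 1 (visit(Q)): cur=Q back=1 fwd=0
After 2 (visit(R)): cur=R back=2 fwd=0
After 3 (back): cur=Q back=1 fwd=1
After 4 (back): cur=HOME back=0 fwd=2
After 5 (visit(T)): cur=T back=1 fwd=0
After 6 (back): cur=HOME back=0 fwd=1
After 7 (visit(K)): cur=K back=1 fwd=0
After 8 (back): cur=HOME back=0 fwd=1
After 9 (forward): cur=K back=1 fwd=0
After 10 (back): cur=HOME back=0 fwd=1
After 11 (forward): cur=K back=1 fwd=0
After 12 (visit(G)): cur=G back=2 fwd=0
After 13 (visit(O)): cur=O back=3 fwd=0
After 14 (visit(U)): cur=U back=4 fwd=0

Answer: U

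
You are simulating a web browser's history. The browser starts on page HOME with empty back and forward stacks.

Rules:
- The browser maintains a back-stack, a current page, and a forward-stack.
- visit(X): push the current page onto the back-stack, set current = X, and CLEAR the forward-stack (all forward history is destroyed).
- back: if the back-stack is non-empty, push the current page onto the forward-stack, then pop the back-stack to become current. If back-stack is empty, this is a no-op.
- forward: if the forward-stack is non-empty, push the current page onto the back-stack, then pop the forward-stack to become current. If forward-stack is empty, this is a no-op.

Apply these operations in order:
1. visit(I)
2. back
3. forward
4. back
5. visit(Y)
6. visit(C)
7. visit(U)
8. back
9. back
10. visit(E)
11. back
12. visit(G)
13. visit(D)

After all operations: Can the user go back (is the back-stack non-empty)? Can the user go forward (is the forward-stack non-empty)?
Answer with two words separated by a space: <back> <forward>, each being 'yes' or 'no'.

Answer: yes no

Derivation:
After 1 (visit(I)): cur=I back=1 fwd=0
After 2 (back): cur=HOME back=0 fwd=1
After 3 (forward): cur=I back=1 fwd=0
After 4 (back): cur=HOME back=0 fwd=1
After 5 (visit(Y)): cur=Y back=1 fwd=0
After 6 (visit(C)): cur=C back=2 fwd=0
After 7 (visit(U)): cur=U back=3 fwd=0
After 8 (back): cur=C back=2 fwd=1
After 9 (back): cur=Y back=1 fwd=2
After 10 (visit(E)): cur=E back=2 fwd=0
After 11 (back): cur=Y back=1 fwd=1
After 12 (visit(G)): cur=G back=2 fwd=0
After 13 (visit(D)): cur=D back=3 fwd=0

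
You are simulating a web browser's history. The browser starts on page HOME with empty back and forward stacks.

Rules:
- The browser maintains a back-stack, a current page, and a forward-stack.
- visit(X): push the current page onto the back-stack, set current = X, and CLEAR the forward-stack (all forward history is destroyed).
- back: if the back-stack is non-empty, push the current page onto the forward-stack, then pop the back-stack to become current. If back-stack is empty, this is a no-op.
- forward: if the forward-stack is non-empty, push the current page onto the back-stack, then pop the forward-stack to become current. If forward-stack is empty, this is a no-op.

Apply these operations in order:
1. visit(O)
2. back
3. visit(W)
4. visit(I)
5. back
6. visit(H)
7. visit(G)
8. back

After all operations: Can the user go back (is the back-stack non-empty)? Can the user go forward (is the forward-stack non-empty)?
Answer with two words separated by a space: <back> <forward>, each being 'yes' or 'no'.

After 1 (visit(O)): cur=O back=1 fwd=0
After 2 (back): cur=HOME back=0 fwd=1
After 3 (visit(W)): cur=W back=1 fwd=0
After 4 (visit(I)): cur=I back=2 fwd=0
After 5 (back): cur=W back=1 fwd=1
After 6 (visit(H)): cur=H back=2 fwd=0
After 7 (visit(G)): cur=G back=3 fwd=0
After 8 (back): cur=H back=2 fwd=1

Answer: yes yes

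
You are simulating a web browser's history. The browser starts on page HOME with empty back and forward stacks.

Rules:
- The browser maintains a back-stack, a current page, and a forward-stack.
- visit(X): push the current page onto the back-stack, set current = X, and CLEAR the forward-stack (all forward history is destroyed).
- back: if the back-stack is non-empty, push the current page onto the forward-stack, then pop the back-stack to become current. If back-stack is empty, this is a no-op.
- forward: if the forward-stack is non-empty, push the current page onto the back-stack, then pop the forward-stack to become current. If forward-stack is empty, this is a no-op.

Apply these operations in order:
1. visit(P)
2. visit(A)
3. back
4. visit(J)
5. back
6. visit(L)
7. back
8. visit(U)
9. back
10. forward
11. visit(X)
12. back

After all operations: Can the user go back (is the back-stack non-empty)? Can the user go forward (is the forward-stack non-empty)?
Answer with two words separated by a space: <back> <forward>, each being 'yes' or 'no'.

After 1 (visit(P)): cur=P back=1 fwd=0
After 2 (visit(A)): cur=A back=2 fwd=0
After 3 (back): cur=P back=1 fwd=1
After 4 (visit(J)): cur=J back=2 fwd=0
After 5 (back): cur=P back=1 fwd=1
After 6 (visit(L)): cur=L back=2 fwd=0
After 7 (back): cur=P back=1 fwd=1
After 8 (visit(U)): cur=U back=2 fwd=0
After 9 (back): cur=P back=1 fwd=1
After 10 (forward): cur=U back=2 fwd=0
After 11 (visit(X)): cur=X back=3 fwd=0
After 12 (back): cur=U back=2 fwd=1

Answer: yes yes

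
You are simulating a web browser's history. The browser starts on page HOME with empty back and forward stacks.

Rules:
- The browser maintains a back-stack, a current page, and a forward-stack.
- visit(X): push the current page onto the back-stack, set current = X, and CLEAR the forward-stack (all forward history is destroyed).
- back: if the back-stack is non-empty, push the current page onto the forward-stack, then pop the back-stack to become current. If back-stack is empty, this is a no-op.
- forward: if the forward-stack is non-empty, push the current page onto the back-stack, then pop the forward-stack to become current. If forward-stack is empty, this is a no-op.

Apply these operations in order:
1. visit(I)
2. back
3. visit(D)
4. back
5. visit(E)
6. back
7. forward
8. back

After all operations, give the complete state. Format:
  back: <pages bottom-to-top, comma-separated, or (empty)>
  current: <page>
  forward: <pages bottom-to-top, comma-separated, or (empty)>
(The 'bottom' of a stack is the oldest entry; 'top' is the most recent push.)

After 1 (visit(I)): cur=I back=1 fwd=0
After 2 (back): cur=HOME back=0 fwd=1
After 3 (visit(D)): cur=D back=1 fwd=0
After 4 (back): cur=HOME back=0 fwd=1
After 5 (visit(E)): cur=E back=1 fwd=0
After 6 (back): cur=HOME back=0 fwd=1
After 7 (forward): cur=E back=1 fwd=0
After 8 (back): cur=HOME back=0 fwd=1

Answer: back: (empty)
current: HOME
forward: E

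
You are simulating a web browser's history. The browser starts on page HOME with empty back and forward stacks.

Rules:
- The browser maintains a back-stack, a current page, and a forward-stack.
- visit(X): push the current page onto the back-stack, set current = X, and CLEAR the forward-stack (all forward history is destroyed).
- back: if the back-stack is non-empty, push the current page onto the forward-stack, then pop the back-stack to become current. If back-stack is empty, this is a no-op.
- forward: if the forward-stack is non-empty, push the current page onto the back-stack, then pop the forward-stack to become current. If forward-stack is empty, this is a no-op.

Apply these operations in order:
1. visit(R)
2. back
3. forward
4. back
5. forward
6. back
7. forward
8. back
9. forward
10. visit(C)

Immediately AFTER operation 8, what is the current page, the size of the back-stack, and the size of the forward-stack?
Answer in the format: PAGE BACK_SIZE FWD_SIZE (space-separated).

After 1 (visit(R)): cur=R back=1 fwd=0
After 2 (back): cur=HOME back=0 fwd=1
After 3 (forward): cur=R back=1 fwd=0
After 4 (back): cur=HOME back=0 fwd=1
After 5 (forward): cur=R back=1 fwd=0
After 6 (back): cur=HOME back=0 fwd=1
After 7 (forward): cur=R back=1 fwd=0
After 8 (back): cur=HOME back=0 fwd=1

HOME 0 1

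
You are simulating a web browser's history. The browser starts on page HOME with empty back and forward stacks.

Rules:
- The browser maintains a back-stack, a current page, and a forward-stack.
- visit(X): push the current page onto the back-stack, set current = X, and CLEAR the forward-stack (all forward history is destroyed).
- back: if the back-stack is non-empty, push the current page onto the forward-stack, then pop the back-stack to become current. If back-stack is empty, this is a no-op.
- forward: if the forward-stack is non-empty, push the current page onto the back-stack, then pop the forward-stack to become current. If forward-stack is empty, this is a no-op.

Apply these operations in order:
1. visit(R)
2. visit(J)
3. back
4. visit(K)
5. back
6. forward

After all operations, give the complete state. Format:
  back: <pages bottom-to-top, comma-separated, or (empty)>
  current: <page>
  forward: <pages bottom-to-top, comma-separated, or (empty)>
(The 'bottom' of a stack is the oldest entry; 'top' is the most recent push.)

Answer: back: HOME,R
current: K
forward: (empty)

Derivation:
After 1 (visit(R)): cur=R back=1 fwd=0
After 2 (visit(J)): cur=J back=2 fwd=0
After 3 (back): cur=R back=1 fwd=1
After 4 (visit(K)): cur=K back=2 fwd=0
After 5 (back): cur=R back=1 fwd=1
After 6 (forward): cur=K back=2 fwd=0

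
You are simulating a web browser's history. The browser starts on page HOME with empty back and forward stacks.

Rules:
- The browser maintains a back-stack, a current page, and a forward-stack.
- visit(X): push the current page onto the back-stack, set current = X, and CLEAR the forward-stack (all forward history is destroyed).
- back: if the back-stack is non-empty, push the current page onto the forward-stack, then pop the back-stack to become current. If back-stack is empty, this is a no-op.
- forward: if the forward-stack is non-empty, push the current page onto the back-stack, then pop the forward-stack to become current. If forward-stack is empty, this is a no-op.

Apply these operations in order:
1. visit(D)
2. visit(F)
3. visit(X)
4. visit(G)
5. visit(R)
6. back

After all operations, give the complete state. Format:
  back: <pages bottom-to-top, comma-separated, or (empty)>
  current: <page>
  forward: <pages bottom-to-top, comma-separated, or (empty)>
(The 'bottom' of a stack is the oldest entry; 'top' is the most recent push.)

Answer: back: HOME,D,F,X
current: G
forward: R

Derivation:
After 1 (visit(D)): cur=D back=1 fwd=0
After 2 (visit(F)): cur=F back=2 fwd=0
After 3 (visit(X)): cur=X back=3 fwd=0
After 4 (visit(G)): cur=G back=4 fwd=0
After 5 (visit(R)): cur=R back=5 fwd=0
After 6 (back): cur=G back=4 fwd=1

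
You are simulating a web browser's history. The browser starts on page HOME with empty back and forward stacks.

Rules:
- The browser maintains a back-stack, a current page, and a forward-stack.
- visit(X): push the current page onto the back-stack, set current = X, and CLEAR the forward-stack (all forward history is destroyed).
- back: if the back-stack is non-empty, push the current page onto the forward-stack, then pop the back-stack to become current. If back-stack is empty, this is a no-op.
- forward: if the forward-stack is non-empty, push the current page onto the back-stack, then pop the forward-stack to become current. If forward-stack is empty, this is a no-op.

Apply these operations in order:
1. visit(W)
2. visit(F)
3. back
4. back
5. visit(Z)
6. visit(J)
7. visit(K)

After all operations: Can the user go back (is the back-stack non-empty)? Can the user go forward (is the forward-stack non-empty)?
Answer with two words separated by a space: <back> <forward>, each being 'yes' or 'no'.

After 1 (visit(W)): cur=W back=1 fwd=0
After 2 (visit(F)): cur=F back=2 fwd=0
After 3 (back): cur=W back=1 fwd=1
After 4 (back): cur=HOME back=0 fwd=2
After 5 (visit(Z)): cur=Z back=1 fwd=0
After 6 (visit(J)): cur=J back=2 fwd=0
After 7 (visit(K)): cur=K back=3 fwd=0

Answer: yes no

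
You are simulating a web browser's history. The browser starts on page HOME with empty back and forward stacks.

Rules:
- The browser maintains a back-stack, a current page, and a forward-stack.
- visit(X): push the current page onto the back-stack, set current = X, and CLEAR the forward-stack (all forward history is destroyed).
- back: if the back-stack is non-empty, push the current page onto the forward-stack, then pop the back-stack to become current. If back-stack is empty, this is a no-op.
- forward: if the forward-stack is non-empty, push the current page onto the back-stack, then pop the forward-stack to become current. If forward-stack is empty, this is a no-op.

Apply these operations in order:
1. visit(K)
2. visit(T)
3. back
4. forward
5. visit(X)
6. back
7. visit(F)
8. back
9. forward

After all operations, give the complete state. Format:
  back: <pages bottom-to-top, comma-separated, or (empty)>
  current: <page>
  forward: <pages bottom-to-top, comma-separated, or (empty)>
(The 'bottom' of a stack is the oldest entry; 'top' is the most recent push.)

Answer: back: HOME,K,T
current: F
forward: (empty)

Derivation:
After 1 (visit(K)): cur=K back=1 fwd=0
After 2 (visit(T)): cur=T back=2 fwd=0
After 3 (back): cur=K back=1 fwd=1
After 4 (forward): cur=T back=2 fwd=0
After 5 (visit(X)): cur=X back=3 fwd=0
After 6 (back): cur=T back=2 fwd=1
After 7 (visit(F)): cur=F back=3 fwd=0
After 8 (back): cur=T back=2 fwd=1
After 9 (forward): cur=F back=3 fwd=0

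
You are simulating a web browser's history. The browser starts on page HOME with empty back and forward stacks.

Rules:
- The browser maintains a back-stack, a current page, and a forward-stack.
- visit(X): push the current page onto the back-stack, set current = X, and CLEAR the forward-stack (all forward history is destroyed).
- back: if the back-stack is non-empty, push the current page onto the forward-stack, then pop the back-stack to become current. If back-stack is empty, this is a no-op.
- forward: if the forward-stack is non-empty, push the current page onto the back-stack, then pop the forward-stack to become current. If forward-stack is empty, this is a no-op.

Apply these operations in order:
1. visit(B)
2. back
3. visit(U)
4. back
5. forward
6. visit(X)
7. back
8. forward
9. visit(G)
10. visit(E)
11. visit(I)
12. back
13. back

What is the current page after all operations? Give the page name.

Answer: G

Derivation:
After 1 (visit(B)): cur=B back=1 fwd=0
After 2 (back): cur=HOME back=0 fwd=1
After 3 (visit(U)): cur=U back=1 fwd=0
After 4 (back): cur=HOME back=0 fwd=1
After 5 (forward): cur=U back=1 fwd=0
After 6 (visit(X)): cur=X back=2 fwd=0
After 7 (back): cur=U back=1 fwd=1
After 8 (forward): cur=X back=2 fwd=0
After 9 (visit(G)): cur=G back=3 fwd=0
After 10 (visit(E)): cur=E back=4 fwd=0
After 11 (visit(I)): cur=I back=5 fwd=0
After 12 (back): cur=E back=4 fwd=1
After 13 (back): cur=G back=3 fwd=2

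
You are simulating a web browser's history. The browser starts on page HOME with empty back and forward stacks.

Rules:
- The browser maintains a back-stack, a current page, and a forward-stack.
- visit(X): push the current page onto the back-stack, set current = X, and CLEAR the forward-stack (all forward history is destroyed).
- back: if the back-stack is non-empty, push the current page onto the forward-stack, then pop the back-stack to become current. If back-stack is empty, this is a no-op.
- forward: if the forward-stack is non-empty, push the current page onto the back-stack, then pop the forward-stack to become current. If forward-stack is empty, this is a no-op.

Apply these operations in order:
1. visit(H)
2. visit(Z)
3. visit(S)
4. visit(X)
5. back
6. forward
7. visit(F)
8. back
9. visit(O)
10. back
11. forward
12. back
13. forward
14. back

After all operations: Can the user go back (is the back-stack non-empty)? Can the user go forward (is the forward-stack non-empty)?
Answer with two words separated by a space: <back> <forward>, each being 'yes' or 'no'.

After 1 (visit(H)): cur=H back=1 fwd=0
After 2 (visit(Z)): cur=Z back=2 fwd=0
After 3 (visit(S)): cur=S back=3 fwd=0
After 4 (visit(X)): cur=X back=4 fwd=0
After 5 (back): cur=S back=3 fwd=1
After 6 (forward): cur=X back=4 fwd=0
After 7 (visit(F)): cur=F back=5 fwd=0
After 8 (back): cur=X back=4 fwd=1
After 9 (visit(O)): cur=O back=5 fwd=0
After 10 (back): cur=X back=4 fwd=1
After 11 (forward): cur=O back=5 fwd=0
After 12 (back): cur=X back=4 fwd=1
After 13 (forward): cur=O back=5 fwd=0
After 14 (back): cur=X back=4 fwd=1

Answer: yes yes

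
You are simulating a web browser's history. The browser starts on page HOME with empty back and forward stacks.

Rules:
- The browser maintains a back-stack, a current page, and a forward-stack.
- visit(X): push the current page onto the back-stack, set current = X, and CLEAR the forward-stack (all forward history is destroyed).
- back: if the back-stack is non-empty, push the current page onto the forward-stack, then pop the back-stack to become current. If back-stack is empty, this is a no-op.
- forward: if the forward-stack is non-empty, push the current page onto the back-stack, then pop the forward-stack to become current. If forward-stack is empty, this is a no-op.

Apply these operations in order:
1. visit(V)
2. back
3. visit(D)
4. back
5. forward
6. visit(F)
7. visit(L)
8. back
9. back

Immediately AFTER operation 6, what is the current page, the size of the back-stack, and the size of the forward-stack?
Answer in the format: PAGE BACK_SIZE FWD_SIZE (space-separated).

After 1 (visit(V)): cur=V back=1 fwd=0
After 2 (back): cur=HOME back=0 fwd=1
After 3 (visit(D)): cur=D back=1 fwd=0
After 4 (back): cur=HOME back=0 fwd=1
After 5 (forward): cur=D back=1 fwd=0
After 6 (visit(F)): cur=F back=2 fwd=0

F 2 0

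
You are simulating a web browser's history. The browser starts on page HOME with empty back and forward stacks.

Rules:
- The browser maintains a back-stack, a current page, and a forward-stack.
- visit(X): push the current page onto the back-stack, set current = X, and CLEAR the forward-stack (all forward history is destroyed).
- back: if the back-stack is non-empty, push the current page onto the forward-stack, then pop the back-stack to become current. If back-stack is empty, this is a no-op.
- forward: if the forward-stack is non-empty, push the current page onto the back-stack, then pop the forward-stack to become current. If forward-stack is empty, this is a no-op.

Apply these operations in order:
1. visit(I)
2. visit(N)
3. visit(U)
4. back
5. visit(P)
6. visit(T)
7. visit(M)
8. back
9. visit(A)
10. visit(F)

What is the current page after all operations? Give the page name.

After 1 (visit(I)): cur=I back=1 fwd=0
After 2 (visit(N)): cur=N back=2 fwd=0
After 3 (visit(U)): cur=U back=3 fwd=0
After 4 (back): cur=N back=2 fwd=1
After 5 (visit(P)): cur=P back=3 fwd=0
After 6 (visit(T)): cur=T back=4 fwd=0
After 7 (visit(M)): cur=M back=5 fwd=0
After 8 (back): cur=T back=4 fwd=1
After 9 (visit(A)): cur=A back=5 fwd=0
After 10 (visit(F)): cur=F back=6 fwd=0

Answer: F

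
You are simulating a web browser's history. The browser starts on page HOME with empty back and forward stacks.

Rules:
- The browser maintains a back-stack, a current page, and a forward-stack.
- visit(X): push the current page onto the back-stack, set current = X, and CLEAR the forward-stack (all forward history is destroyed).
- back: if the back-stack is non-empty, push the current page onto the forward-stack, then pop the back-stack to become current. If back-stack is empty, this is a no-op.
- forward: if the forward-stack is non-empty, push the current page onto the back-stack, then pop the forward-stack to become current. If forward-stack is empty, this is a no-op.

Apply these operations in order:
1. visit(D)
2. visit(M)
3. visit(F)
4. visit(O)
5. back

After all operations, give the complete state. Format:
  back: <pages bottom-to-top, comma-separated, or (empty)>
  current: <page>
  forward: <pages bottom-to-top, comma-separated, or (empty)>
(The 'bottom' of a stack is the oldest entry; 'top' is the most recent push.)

After 1 (visit(D)): cur=D back=1 fwd=0
After 2 (visit(M)): cur=M back=2 fwd=0
After 3 (visit(F)): cur=F back=3 fwd=0
After 4 (visit(O)): cur=O back=4 fwd=0
After 5 (back): cur=F back=3 fwd=1

Answer: back: HOME,D,M
current: F
forward: O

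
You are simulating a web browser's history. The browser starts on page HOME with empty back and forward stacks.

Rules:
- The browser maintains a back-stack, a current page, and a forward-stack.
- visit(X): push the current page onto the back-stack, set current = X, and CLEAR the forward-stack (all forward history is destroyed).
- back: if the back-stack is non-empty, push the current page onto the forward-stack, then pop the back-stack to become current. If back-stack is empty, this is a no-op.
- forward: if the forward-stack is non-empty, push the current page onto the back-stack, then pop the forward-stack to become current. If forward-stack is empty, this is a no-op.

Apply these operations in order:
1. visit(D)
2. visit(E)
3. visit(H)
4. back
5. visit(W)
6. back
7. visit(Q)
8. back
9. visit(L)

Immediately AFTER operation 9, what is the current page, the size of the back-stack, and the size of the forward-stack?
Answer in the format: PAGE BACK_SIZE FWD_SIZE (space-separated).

After 1 (visit(D)): cur=D back=1 fwd=0
After 2 (visit(E)): cur=E back=2 fwd=0
After 3 (visit(H)): cur=H back=3 fwd=0
After 4 (back): cur=E back=2 fwd=1
After 5 (visit(W)): cur=W back=3 fwd=0
After 6 (back): cur=E back=2 fwd=1
After 7 (visit(Q)): cur=Q back=3 fwd=0
After 8 (back): cur=E back=2 fwd=1
After 9 (visit(L)): cur=L back=3 fwd=0

L 3 0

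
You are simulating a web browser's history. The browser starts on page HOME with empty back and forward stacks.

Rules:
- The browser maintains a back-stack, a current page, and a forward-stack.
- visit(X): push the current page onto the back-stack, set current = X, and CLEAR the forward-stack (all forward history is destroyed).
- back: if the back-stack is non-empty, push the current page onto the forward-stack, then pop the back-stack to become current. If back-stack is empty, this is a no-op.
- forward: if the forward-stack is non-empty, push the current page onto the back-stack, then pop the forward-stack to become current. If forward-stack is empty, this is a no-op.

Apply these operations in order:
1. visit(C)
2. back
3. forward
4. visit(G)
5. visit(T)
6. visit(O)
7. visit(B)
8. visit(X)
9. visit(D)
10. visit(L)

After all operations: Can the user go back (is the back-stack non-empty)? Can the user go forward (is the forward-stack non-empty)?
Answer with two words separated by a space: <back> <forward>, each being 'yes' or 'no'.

Answer: yes no

Derivation:
After 1 (visit(C)): cur=C back=1 fwd=0
After 2 (back): cur=HOME back=0 fwd=1
After 3 (forward): cur=C back=1 fwd=0
After 4 (visit(G)): cur=G back=2 fwd=0
After 5 (visit(T)): cur=T back=3 fwd=0
After 6 (visit(O)): cur=O back=4 fwd=0
After 7 (visit(B)): cur=B back=5 fwd=0
After 8 (visit(X)): cur=X back=6 fwd=0
After 9 (visit(D)): cur=D back=7 fwd=0
After 10 (visit(L)): cur=L back=8 fwd=0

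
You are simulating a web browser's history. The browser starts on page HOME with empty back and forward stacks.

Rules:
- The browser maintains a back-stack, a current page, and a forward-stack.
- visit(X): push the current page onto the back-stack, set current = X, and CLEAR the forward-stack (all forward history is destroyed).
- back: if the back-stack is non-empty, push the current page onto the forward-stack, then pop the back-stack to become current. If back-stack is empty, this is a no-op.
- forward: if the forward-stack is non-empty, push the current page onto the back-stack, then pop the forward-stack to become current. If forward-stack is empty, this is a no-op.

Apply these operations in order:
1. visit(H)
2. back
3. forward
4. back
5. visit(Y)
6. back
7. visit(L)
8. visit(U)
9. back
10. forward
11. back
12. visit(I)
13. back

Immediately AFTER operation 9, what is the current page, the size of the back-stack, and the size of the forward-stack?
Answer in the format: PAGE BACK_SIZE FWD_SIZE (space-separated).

After 1 (visit(H)): cur=H back=1 fwd=0
After 2 (back): cur=HOME back=0 fwd=1
After 3 (forward): cur=H back=1 fwd=0
After 4 (back): cur=HOME back=0 fwd=1
After 5 (visit(Y)): cur=Y back=1 fwd=0
After 6 (back): cur=HOME back=0 fwd=1
After 7 (visit(L)): cur=L back=1 fwd=0
After 8 (visit(U)): cur=U back=2 fwd=0
After 9 (back): cur=L back=1 fwd=1

L 1 1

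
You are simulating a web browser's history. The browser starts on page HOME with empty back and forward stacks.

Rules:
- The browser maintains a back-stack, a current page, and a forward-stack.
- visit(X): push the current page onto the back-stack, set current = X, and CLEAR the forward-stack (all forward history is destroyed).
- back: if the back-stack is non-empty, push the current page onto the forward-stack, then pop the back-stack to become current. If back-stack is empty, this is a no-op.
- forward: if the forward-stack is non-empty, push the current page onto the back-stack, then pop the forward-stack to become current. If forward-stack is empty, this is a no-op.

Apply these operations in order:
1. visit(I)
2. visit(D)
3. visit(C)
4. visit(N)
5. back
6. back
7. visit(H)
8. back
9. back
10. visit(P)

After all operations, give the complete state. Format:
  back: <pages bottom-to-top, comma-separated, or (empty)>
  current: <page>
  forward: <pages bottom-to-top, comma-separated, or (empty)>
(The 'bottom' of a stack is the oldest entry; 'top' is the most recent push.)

Answer: back: HOME,I
current: P
forward: (empty)

Derivation:
After 1 (visit(I)): cur=I back=1 fwd=0
After 2 (visit(D)): cur=D back=2 fwd=0
After 3 (visit(C)): cur=C back=3 fwd=0
After 4 (visit(N)): cur=N back=4 fwd=0
After 5 (back): cur=C back=3 fwd=1
After 6 (back): cur=D back=2 fwd=2
After 7 (visit(H)): cur=H back=3 fwd=0
After 8 (back): cur=D back=2 fwd=1
After 9 (back): cur=I back=1 fwd=2
After 10 (visit(P)): cur=P back=2 fwd=0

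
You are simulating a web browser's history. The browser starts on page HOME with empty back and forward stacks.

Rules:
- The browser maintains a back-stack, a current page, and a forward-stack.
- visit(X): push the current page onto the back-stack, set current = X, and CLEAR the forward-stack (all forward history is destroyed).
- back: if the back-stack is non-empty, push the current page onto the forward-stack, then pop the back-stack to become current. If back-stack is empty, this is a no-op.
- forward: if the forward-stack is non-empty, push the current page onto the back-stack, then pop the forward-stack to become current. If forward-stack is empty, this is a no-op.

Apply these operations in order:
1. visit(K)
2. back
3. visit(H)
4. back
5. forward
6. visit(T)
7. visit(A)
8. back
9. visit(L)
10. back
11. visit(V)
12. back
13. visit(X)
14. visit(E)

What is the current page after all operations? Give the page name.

Answer: E

Derivation:
After 1 (visit(K)): cur=K back=1 fwd=0
After 2 (back): cur=HOME back=0 fwd=1
After 3 (visit(H)): cur=H back=1 fwd=0
After 4 (back): cur=HOME back=0 fwd=1
After 5 (forward): cur=H back=1 fwd=0
After 6 (visit(T)): cur=T back=2 fwd=0
After 7 (visit(A)): cur=A back=3 fwd=0
After 8 (back): cur=T back=2 fwd=1
After 9 (visit(L)): cur=L back=3 fwd=0
After 10 (back): cur=T back=2 fwd=1
After 11 (visit(V)): cur=V back=3 fwd=0
After 12 (back): cur=T back=2 fwd=1
After 13 (visit(X)): cur=X back=3 fwd=0
After 14 (visit(E)): cur=E back=4 fwd=0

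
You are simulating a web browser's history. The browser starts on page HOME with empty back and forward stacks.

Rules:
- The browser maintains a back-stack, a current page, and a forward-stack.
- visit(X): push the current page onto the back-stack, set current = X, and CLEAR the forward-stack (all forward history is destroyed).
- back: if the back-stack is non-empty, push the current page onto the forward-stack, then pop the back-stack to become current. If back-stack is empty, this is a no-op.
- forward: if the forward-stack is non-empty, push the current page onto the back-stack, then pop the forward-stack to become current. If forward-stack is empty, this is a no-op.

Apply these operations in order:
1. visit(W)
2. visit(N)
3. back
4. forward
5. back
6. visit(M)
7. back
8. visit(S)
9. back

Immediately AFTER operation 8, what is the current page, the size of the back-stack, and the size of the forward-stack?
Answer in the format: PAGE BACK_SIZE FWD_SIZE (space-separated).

After 1 (visit(W)): cur=W back=1 fwd=0
After 2 (visit(N)): cur=N back=2 fwd=0
After 3 (back): cur=W back=1 fwd=1
After 4 (forward): cur=N back=2 fwd=0
After 5 (back): cur=W back=1 fwd=1
After 6 (visit(M)): cur=M back=2 fwd=0
After 7 (back): cur=W back=1 fwd=1
After 8 (visit(S)): cur=S back=2 fwd=0

S 2 0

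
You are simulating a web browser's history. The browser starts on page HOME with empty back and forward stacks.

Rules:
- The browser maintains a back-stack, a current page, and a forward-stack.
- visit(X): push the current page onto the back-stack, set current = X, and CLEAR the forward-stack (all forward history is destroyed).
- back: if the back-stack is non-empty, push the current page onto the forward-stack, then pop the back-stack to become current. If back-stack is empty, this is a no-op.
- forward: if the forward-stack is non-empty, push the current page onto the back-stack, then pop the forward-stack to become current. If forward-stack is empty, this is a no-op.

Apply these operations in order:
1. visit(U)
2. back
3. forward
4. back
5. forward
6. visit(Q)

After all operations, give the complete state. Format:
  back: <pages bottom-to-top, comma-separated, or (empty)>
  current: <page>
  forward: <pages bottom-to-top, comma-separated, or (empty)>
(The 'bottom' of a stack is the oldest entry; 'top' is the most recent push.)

After 1 (visit(U)): cur=U back=1 fwd=0
After 2 (back): cur=HOME back=0 fwd=1
After 3 (forward): cur=U back=1 fwd=0
After 4 (back): cur=HOME back=0 fwd=1
After 5 (forward): cur=U back=1 fwd=0
After 6 (visit(Q)): cur=Q back=2 fwd=0

Answer: back: HOME,U
current: Q
forward: (empty)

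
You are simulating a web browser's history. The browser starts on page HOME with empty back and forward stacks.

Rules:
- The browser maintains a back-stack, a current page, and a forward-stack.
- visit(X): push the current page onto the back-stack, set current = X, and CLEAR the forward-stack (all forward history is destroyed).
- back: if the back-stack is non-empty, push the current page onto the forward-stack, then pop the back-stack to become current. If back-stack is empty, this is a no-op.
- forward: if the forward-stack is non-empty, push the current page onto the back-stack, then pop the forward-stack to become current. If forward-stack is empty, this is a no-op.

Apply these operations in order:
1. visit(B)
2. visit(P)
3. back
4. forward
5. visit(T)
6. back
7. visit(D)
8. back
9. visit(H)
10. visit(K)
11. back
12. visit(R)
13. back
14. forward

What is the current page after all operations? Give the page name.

Answer: R

Derivation:
After 1 (visit(B)): cur=B back=1 fwd=0
After 2 (visit(P)): cur=P back=2 fwd=0
After 3 (back): cur=B back=1 fwd=1
After 4 (forward): cur=P back=2 fwd=0
After 5 (visit(T)): cur=T back=3 fwd=0
After 6 (back): cur=P back=2 fwd=1
After 7 (visit(D)): cur=D back=3 fwd=0
After 8 (back): cur=P back=2 fwd=1
After 9 (visit(H)): cur=H back=3 fwd=0
After 10 (visit(K)): cur=K back=4 fwd=0
After 11 (back): cur=H back=3 fwd=1
After 12 (visit(R)): cur=R back=4 fwd=0
After 13 (back): cur=H back=3 fwd=1
After 14 (forward): cur=R back=4 fwd=0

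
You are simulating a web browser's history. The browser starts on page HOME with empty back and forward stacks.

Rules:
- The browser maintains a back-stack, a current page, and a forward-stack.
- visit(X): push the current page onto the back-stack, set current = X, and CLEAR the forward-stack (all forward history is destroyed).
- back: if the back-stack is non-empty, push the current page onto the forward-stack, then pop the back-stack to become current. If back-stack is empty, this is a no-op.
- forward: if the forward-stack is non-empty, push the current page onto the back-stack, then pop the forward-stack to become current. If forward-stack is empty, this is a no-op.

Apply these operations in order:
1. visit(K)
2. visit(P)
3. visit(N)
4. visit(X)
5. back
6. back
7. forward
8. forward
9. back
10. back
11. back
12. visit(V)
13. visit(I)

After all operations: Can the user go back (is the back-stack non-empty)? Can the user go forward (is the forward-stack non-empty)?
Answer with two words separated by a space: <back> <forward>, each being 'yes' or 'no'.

After 1 (visit(K)): cur=K back=1 fwd=0
After 2 (visit(P)): cur=P back=2 fwd=0
After 3 (visit(N)): cur=N back=3 fwd=0
After 4 (visit(X)): cur=X back=4 fwd=0
After 5 (back): cur=N back=3 fwd=1
After 6 (back): cur=P back=2 fwd=2
After 7 (forward): cur=N back=3 fwd=1
After 8 (forward): cur=X back=4 fwd=0
After 9 (back): cur=N back=3 fwd=1
After 10 (back): cur=P back=2 fwd=2
After 11 (back): cur=K back=1 fwd=3
After 12 (visit(V)): cur=V back=2 fwd=0
After 13 (visit(I)): cur=I back=3 fwd=0

Answer: yes no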